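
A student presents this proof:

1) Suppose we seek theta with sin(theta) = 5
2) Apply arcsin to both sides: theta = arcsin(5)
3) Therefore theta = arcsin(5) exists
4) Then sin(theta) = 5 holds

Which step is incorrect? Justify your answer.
Step 2: Apply arcsin to both sides: theta = arcsin(5)

Step 2 applies arcsin to 5. However, arcsin(x) is only defined for x in [-1, 1] because sin(theta) can only produce values in that range. Since |5| > 1, arcsin(5) is undefined. There is no angle whose sine equals 5.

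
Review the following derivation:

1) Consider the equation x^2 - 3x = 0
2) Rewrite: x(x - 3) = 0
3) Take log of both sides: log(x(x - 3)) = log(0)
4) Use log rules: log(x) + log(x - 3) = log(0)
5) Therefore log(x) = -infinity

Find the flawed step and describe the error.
Step 3: Take log of both sides: log(x(x - 3)) = log(0)

Step 3 takes the logarithm of both sides, resulting in log(0) on the right side. The logarithm is only defined for positive numbers; log(0) is undefined (approaches negative infinity). This operation is invalid.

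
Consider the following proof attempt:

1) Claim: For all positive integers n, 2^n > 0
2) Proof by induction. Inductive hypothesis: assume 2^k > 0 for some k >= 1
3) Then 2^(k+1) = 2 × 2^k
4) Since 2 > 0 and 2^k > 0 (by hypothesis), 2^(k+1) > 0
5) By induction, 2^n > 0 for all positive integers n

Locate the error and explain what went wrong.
Step 5: By induction, 2^n > 0 for all positive integers n

Step 5 concludes the proof by induction, but no base case was ever established. A valid induction proof requires: (1) a base case proving 2^1 > 0, and (2) an inductive step showing IF 2^k > 0 THEN 2^(k+1) > 0. Steps 2-4 correctly establish the inductive step, but without the base case the conclusion in step 5 does not follow.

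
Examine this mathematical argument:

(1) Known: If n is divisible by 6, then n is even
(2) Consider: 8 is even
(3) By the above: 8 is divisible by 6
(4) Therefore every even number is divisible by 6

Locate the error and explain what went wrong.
Step 3: By the above: 8 is divisible by 6

Step 3 commits the fallacy of affirming the consequent. The known fact 'divisible by 6 → even' does NOT imply 'even → divisible by 6'. That would be the converse, which is false. For example, 8 is even but 8 ÷ 6 = 1.33, which is not an integer.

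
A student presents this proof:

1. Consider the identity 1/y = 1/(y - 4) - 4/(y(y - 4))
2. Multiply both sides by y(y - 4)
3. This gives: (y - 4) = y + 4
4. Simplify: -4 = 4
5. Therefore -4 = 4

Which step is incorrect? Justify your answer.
Step 3: This gives: (y - 4) = y + 4

Step 3 makes a sign error when clearing denominators. Multiplying -4/(y(y - 4)) by y(y - 4) gives -4, not +4. The correct result is (y - 4) = y - 4, which is trivially true, not (y - 4) = y + 4. (Step 1 is a valid identity: 1/(y - 4) - 4/(y(y - 4)) = (y - 4)/(y(y - 4)) = 1/y.)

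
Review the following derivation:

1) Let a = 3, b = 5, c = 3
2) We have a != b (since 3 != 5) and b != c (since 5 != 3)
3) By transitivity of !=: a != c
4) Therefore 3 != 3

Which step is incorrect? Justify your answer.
Step 3: By transitivity of !=: a != c

Step 3 incorrectly applies transitivity to the '!=' relation. Transitivity states: if a R b and b R c, then a R c. However, '!=' is not transitive. Counterexample: 3 != 5 and 5 != 3, but 3 = 3 (both equal 3). Transitivity holds for relations like <, <=, =, but not for !=.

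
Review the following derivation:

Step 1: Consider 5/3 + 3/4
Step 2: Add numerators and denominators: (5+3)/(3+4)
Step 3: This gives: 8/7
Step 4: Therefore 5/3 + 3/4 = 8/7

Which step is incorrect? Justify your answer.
Step 2: Add numerators and denominators: (5+3)/(3+4)

Step 2 incorrectly adds fractions by separately adding numerators and denominators. This is wrong. The correct method requires a common denominator: 5/3 + 3/4 = (5×4 + 3×3)/(3×4) = 29/12 = 29/12. The method used gives 8/7, which is different.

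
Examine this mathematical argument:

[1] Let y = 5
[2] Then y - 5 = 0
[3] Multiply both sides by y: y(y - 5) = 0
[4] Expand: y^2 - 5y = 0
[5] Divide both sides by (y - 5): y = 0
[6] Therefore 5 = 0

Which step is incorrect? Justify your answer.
Step 5: Divide both sides by (y - 5): y = 0

Step 5 divides both sides by (y - 5). However, since y = 5, we have (y - 5) = 0. Division by zero is undefined, making this step invalid.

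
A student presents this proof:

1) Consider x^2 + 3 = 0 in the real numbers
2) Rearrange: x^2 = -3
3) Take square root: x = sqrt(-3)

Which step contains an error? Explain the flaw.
Step 3: Take square root: x = sqrt(-3)

Step 3 takes the square root of -3, which is negative. In the real number system, the square root of a negative number is undefined. The equation x^2 + 3 = 0 has no real solutions. Square roots of negative numbers only exist in the complex numbers.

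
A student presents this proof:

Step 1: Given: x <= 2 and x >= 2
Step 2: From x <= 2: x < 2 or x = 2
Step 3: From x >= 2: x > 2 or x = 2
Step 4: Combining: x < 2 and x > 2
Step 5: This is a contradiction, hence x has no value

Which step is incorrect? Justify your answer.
Step 4: Combining: x < 2 and x > 2

Step 4 incorrectly combines the conditions. From x <= 2 and x >= 2, the intersection is x = 2. The error treats the 'or' cases as 'and' requirements. The correct conclusion is that x = 2 is the unique solution, not that no solution exists.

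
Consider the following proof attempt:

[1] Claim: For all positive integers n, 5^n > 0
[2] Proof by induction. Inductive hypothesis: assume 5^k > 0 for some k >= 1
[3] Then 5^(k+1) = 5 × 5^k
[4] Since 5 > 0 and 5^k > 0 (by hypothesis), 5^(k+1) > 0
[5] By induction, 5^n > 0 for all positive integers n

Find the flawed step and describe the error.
Step 5: By induction, 5^n > 0 for all positive integers n

Step 5 concludes the proof by induction, but no base case was ever established. A valid induction proof requires: (1) a base case proving 5^1 > 0, and (2) an inductive step showing IF 5^k > 0 THEN 5^(k+1) > 0. Steps 2-4 correctly establish the inductive step, but without the base case the conclusion in step 5 does not follow.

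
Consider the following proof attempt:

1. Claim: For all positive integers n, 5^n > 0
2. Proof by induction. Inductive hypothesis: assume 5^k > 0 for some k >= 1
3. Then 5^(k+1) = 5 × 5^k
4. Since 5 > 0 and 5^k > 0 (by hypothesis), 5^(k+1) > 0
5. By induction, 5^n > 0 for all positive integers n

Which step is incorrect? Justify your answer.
Step 5: By induction, 5^n > 0 for all positive integers n

Step 5 concludes the proof by induction, but no base case was ever established. A valid induction proof requires: (1) a base case proving 5^1 > 0, and (2) an inductive step showing IF 5^k > 0 THEN 5^(k+1) > 0. Steps 2-4 correctly establish the inductive step, but without the base case the conclusion in step 5 does not follow.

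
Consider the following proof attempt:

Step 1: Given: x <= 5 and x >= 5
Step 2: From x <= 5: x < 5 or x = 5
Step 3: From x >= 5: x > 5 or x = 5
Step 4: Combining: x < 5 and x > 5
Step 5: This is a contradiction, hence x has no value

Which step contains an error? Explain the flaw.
Step 4: Combining: x < 5 and x > 5

Step 4 incorrectly combines the conditions. From x <= 5 and x >= 5, the intersection is x = 5. The error treats the 'or' cases as 'and' requirements. The correct conclusion is that x = 5 is the unique solution, not that no solution exists.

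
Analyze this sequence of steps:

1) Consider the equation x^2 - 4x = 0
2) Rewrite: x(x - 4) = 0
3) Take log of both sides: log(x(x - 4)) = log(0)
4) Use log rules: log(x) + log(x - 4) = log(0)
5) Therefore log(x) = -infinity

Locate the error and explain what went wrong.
Step 3: Take log of both sides: log(x(x - 4)) = log(0)

Step 3 takes the logarithm of both sides, resulting in log(0) on the right side. The logarithm is only defined for positive numbers; log(0) is undefined (approaches negative infinity). This operation is invalid.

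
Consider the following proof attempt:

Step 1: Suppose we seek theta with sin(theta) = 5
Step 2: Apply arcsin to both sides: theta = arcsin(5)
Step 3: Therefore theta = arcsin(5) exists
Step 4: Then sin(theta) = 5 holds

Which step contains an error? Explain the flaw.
Step 2: Apply arcsin to both sides: theta = arcsin(5)

Step 2 applies arcsin to 5. However, arcsin(x) is only defined for x in [-1, 1] because sin(theta) can only produce values in that range. Since |5| > 1, arcsin(5) is undefined. There is no angle whose sine equals 5.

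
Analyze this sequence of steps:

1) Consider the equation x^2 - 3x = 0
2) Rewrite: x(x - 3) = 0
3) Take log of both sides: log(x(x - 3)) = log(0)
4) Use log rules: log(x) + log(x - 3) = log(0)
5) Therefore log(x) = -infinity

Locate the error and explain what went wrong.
Step 3: Take log of both sides: log(x(x - 3)) = log(0)

Step 3 takes the logarithm of both sides, resulting in log(0) on the right side. The logarithm is only defined for positive numbers; log(0) is undefined (approaches negative infinity). This operation is invalid.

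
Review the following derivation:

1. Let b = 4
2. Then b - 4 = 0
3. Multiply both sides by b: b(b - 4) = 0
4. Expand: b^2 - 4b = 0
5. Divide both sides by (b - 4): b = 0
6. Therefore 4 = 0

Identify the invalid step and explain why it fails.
Step 5: Divide both sides by (b - 4): b = 0

Step 5 divides both sides by (b - 4). However, since b = 4, we have (b - 4) = 0. Division by zero is undefined, making this step invalid.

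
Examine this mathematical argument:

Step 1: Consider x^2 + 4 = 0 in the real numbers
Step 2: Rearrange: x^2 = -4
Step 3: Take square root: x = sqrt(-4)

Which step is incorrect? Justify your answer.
Step 3: Take square root: x = sqrt(-4)

Step 3 takes the square root of -4, which is negative. In the real number system, the square root of a negative number is undefined. The equation x^2 + 4 = 0 has no real solutions. Square roots of negative numbers only exist in the complex numbers.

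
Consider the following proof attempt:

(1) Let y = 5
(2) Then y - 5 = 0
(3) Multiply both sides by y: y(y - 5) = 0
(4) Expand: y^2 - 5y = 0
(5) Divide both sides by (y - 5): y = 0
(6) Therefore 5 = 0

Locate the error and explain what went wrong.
Step 5: Divide both sides by (y - 5): y = 0

Step 5 divides both sides by (y - 5). However, since y = 5, we have (y - 5) = 0. Division by zero is undefined, making this step invalid.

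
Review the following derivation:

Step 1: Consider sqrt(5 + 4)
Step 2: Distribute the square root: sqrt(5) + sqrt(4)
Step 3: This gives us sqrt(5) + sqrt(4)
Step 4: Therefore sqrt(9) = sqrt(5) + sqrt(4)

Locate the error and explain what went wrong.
Step 2: Distribute the square root: sqrt(5) + sqrt(4)

Step 2 incorrectly 'distributes' the square root over addition. The square root function does not distribute: sqrt(a + b) ≠ sqrt(a) + sqrt(b). In fact, sqrt(5 + 4) = sqrt(9) ≈ 3.0000, while sqrt(5) + sqrt(4) ≈ 4.2361.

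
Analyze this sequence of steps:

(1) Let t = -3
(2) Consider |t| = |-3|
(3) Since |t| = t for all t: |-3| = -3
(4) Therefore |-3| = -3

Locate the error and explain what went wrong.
Step 3: Since |t| = t for all t: |-3| = -3

Step 3 incorrectly states that |t| = t for all t. The correct definition is |t| = t when t >= 0, and |t| = -t when t < 0. Since -3 < 0, we have |-3| = -(-3) = 3, not -3.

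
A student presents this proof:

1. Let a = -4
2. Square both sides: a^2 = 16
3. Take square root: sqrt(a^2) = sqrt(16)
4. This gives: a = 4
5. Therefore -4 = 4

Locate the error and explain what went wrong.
Step 4: This gives: a = 4

Step 4 incorrectly states that sqrt(a^2) = a. The correct identity is sqrt(a^2) = |a|. Since a = -4 < 0, we have sqrt(a^2) = |-4| = 4, not a = -4.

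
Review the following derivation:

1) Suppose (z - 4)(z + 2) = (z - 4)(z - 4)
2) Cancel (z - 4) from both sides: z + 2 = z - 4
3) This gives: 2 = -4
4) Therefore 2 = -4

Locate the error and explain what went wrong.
Step 2: Cancel (z - 4) from both sides: z + 2 = z - 4

Step 2 cancels (z - 4) from both sides. This is only valid if (z - 4) ≠ 0, i.e., z ≠ 4. When z = 4, both sides equal zero regardless of the other factors. The correct approach requires considering z = 4 as a separate case.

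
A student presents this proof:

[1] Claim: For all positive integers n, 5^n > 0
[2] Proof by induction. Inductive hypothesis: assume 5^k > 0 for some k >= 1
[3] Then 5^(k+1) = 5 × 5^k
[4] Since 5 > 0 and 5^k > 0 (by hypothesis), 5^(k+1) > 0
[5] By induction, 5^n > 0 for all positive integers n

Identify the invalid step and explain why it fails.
Step 5: By induction, 5^n > 0 for all positive integers n

Step 5 concludes the proof by induction, but no base case was ever established. A valid induction proof requires: (1) a base case proving 5^1 > 0, and (2) an inductive step showing IF 5^k > 0 THEN 5^(k+1) > 0. Steps 2-4 correctly establish the inductive step, but without the base case the conclusion in step 5 does not follow.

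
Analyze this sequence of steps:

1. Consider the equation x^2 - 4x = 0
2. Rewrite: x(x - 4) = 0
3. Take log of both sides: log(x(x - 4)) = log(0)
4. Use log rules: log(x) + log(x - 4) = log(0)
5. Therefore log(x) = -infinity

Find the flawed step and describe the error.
Step 3: Take log of both sides: log(x(x - 4)) = log(0)

Step 3 takes the logarithm of both sides, resulting in log(0) on the right side. The logarithm is only defined for positive numbers; log(0) is undefined (approaches negative infinity). This operation is invalid.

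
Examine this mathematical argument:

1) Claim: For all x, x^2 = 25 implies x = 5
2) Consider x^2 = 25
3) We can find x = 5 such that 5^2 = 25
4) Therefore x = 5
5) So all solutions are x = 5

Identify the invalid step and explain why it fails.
Step 4: Therefore x = 5

Step 4 incorrectly concludes that x = 5 is the only solution. The proof shows that x = 5 is A solution (existence), but does not show it is the ONLY solution (uniqueness). In fact, x = -5 is also a solution since (-5)^2 = 25. Finding one solution doesn't prove there are no others.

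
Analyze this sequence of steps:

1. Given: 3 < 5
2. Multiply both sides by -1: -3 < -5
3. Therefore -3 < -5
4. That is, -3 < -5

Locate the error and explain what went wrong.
Step 2: Multiply both sides by -1: -3 < -5

Step 2 multiplies both sides by -1 but fails to reverse the inequality sign. When multiplying (or dividing) an inequality by a negative number, the direction must be reversed. Since 3 < 5, we should get -3 > -5, i.e., -3 > -5.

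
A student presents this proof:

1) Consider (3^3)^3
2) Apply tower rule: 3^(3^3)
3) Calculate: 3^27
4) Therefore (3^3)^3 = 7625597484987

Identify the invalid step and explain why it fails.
Step 2: Apply tower rule: 3^(3^3)

Step 2 incorrectly states that (a^b)^c = a^(b^c). The correct rule is (a^b)^c = a^(b×c). The actual value is (3^3)^3 = 3^9 = 19683, not 3^27 = 7625597484987.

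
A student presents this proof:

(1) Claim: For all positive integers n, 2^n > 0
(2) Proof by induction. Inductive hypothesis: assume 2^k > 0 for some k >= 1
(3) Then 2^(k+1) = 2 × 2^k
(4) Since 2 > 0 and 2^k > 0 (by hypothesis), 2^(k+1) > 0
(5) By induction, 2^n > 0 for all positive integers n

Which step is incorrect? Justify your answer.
Step 5: By induction, 2^n > 0 for all positive integers n

Step 5 concludes the proof by induction, but no base case was ever established. A valid induction proof requires: (1) a base case proving 2^1 > 0, and (2) an inductive step showing IF 2^k > 0 THEN 2^(k+1) > 0. Steps 2-4 correctly establish the inductive step, but without the base case the conclusion in step 5 does not follow.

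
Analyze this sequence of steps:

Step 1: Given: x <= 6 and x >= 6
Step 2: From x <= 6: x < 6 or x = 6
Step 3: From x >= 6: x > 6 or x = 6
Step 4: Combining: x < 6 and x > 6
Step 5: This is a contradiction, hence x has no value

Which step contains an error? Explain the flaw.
Step 4: Combining: x < 6 and x > 6

Step 4 incorrectly combines the conditions. From x <= 6 and x >= 6, the intersection is x = 6. The error treats the 'or' cases as 'and' requirements. The correct conclusion is that x = 6 is the unique solution, not that no solution exists.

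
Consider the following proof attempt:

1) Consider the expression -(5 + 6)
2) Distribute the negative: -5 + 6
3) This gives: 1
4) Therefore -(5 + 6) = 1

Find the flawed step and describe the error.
Step 2: Distribute the negative: -5 + 6

Step 2 incorrectly distributes the negative sign. The correct distribution is -(5 + 6) = -5 - 6 = -11. The negative must be applied to both terms, not just the first. The error treats -(5 + 6) as -5 + 6, which equals 1 instead of -11.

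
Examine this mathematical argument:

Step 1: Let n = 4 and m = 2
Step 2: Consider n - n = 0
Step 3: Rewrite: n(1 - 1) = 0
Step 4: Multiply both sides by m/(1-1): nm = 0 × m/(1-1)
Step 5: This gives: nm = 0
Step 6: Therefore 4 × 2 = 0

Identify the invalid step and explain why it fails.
Step 4: Multiply both sides by m/(1-1): nm = 0 × m/(1-1)

Step 4 multiplies both sides by m/(1-1). However, 1-1 = 0, so this is multiplication by m/0, which is undefined. We cannot multiply by an undefined expression.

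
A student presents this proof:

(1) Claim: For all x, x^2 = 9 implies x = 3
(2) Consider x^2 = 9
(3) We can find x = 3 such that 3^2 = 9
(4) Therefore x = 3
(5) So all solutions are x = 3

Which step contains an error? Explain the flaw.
Step 4: Therefore x = 3

Step 4 incorrectly concludes that x = 3 is the only solution. The proof shows that x = 3 is A solution (existence), but does not show it is the ONLY solution (uniqueness). In fact, x = -3 is also a solution since (-3)^2 = 9. Finding one solution doesn't prove there are no others.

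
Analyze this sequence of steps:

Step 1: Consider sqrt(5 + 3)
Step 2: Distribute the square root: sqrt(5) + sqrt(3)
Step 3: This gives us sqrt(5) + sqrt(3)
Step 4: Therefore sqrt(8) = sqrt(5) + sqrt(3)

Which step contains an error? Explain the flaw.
Step 2: Distribute the square root: sqrt(5) + sqrt(3)

Step 2 incorrectly 'distributes' the square root over addition. The square root function does not distribute: sqrt(a + b) ≠ sqrt(a) + sqrt(b). In fact, sqrt(5 + 3) = sqrt(8) ≈ 2.8284, while sqrt(5) + sqrt(3) ≈ 3.9681.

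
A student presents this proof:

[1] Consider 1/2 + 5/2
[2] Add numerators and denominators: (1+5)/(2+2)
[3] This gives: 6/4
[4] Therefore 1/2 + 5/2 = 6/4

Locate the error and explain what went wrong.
Step 2: Add numerators and denominators: (1+5)/(2+2)

Step 2 incorrectly adds fractions by separately adding numerators and denominators. This is wrong. The correct method requires a common denominator: 1/2 + 5/2 = (1×2 + 5×2)/(2×2) = 12/4 = 3. The method used gives 6/4, which is different.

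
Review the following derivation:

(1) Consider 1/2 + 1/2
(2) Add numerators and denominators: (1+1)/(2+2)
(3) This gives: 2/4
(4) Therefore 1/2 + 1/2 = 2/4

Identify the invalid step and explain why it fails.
Step 2: Add numerators and denominators: (1+1)/(2+2)

Step 2 incorrectly adds fractions by separately adding numerators and denominators. This is wrong. The correct method requires a common denominator: 1/2 + 1/2 = (1×2 + 1×2)/(2×2) = 4/4 = 1. The method used gives 2/4, which is different.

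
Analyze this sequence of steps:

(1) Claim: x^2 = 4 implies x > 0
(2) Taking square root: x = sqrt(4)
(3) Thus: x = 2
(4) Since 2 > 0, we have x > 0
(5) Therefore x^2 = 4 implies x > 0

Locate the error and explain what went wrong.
Step 2: Taking square root: x = sqrt(4)

Step 2 takes the square root and assumes the positive root only. The equation x^2 = 4 actually has two solutions: x = 2 and x = -2. The proof silently assumes x > 0 without justification, then uses this assumption to conclude x > 0, which is circular. The counterexample x = -2 shows the claim is false.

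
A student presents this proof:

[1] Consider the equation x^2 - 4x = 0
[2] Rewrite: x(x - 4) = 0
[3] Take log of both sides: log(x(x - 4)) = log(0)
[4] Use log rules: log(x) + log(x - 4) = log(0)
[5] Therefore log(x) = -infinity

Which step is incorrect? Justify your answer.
Step 3: Take log of both sides: log(x(x - 4)) = log(0)

Step 3 takes the logarithm of both sides, resulting in log(0) on the right side. The logarithm is only defined for positive numbers; log(0) is undefined (approaches negative infinity). This operation is invalid.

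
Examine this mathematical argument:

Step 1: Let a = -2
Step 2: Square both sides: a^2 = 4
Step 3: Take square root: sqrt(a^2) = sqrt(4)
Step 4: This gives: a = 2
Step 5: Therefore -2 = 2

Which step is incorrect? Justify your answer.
Step 4: This gives: a = 2

Step 4 incorrectly states that sqrt(a^2) = a. The correct identity is sqrt(a^2) = |a|. Since a = -2 < 0, we have sqrt(a^2) = |-2| = 2, not a = -2.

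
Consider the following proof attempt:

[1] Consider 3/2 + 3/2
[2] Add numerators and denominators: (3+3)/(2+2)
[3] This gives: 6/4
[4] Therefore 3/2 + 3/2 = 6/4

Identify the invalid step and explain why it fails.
Step 2: Add numerators and denominators: (3+3)/(2+2)

Step 2 incorrectly adds fractions by separately adding numerators and denominators. This is wrong. The correct method requires a common denominator: 3/2 + 3/2 = (3×2 + 3×2)/(2×2) = 12/4 = 3. The method used gives 6/4, which is different.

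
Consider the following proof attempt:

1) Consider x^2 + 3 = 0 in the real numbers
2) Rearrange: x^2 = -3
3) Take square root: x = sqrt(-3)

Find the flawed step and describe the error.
Step 3: Take square root: x = sqrt(-3)

Step 3 takes the square root of -3, which is negative. In the real number system, the square root of a negative number is undefined. The equation x^2 + 3 = 0 has no real solutions. Square roots of negative numbers only exist in the complex numbers.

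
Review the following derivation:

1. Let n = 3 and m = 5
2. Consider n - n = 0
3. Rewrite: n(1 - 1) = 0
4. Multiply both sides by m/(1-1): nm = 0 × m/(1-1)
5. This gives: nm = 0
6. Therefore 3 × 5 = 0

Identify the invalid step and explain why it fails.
Step 4: Multiply both sides by m/(1-1): nm = 0 × m/(1-1)

Step 4 multiplies both sides by m/(1-1). However, 1-1 = 0, so this is multiplication by m/0, which is undefined. We cannot multiply by an undefined expression.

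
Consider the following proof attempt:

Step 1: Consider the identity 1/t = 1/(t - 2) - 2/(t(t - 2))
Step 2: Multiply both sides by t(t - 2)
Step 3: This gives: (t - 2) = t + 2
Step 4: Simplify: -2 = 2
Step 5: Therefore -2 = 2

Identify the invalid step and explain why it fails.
Step 3: This gives: (t - 2) = t + 2

Step 3 makes a sign error when clearing denominators. Multiplying -2/(t(t - 2)) by t(t - 2) gives -2, not +2. The correct result is (t - 2) = t - 2, which is trivially true, not (t - 2) = t + 2. (Step 1 is a valid identity: 1/(t - 2) - 2/(t(t - 2)) = (t - 2)/(t(t - 2)) = 1/t.)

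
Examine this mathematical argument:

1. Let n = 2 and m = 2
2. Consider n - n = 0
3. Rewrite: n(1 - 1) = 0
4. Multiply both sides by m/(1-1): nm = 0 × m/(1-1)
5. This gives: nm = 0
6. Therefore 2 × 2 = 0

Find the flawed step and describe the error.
Step 4: Multiply both sides by m/(1-1): nm = 0 × m/(1-1)

Step 4 multiplies both sides by m/(1-1). However, 1-1 = 0, so this is multiplication by m/0, which is undefined. We cannot multiply by an undefined expression.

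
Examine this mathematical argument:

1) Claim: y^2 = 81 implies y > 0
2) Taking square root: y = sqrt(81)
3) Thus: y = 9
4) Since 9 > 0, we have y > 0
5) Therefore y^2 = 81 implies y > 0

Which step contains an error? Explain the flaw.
Step 2: Taking square root: y = sqrt(81)

Step 2 takes the square root and assumes the positive root only. The equation y^2 = 81 actually has two solutions: y = 9 and y = -9. The proof silently assumes y > 0 without justification, then uses this assumption to conclude y > 0, which is circular. The counterexample y = -9 shows the claim is false.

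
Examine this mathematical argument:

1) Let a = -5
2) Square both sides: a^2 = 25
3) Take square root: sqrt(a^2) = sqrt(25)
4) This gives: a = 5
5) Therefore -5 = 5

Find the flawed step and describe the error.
Step 4: This gives: a = 5

Step 4 incorrectly states that sqrt(a^2) = a. The correct identity is sqrt(a^2) = |a|. Since a = -5 < 0, we have sqrt(a^2) = |-5| = 5, not a = -5.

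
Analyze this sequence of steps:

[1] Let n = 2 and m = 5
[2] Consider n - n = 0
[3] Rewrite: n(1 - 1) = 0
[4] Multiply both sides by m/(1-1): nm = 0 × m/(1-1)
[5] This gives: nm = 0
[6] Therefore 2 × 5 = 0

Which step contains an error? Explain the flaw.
Step 4: Multiply both sides by m/(1-1): nm = 0 × m/(1-1)

Step 4 multiplies both sides by m/(1-1). However, 1-1 = 0, so this is multiplication by m/0, which is undefined. We cannot multiply by an undefined expression.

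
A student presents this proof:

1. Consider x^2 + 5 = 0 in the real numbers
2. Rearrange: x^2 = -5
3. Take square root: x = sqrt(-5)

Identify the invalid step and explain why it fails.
Step 3: Take square root: x = sqrt(-5)

Step 3 takes the square root of -5, which is negative. In the real number system, the square root of a negative number is undefined. The equation x^2 + 5 = 0 has no real solutions. Square roots of negative numbers only exist in the complex numbers.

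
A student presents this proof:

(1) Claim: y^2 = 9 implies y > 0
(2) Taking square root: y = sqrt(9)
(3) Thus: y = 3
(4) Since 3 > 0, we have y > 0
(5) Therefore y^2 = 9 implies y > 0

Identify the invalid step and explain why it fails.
Step 2: Taking square root: y = sqrt(9)

Step 2 takes the square root and assumes the positive root only. The equation y^2 = 9 actually has two solutions: y = 3 and y = -3. The proof silently assumes y > 0 without justification, then uses this assumption to conclude y > 0, which is circular. The counterexample y = -3 shows the claim is false.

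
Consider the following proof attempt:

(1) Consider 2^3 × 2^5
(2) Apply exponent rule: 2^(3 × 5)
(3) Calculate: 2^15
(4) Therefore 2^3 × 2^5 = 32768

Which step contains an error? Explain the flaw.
Step 2: Apply exponent rule: 2^(3 × 5)

Step 2 incorrectly states that a^b × a^c = a^(b×c). The correct rule is a^b × a^c = a^(b+c). The actual value is 2^3 × 2^5 = 2^8 = 256, not 2^15 = 32768.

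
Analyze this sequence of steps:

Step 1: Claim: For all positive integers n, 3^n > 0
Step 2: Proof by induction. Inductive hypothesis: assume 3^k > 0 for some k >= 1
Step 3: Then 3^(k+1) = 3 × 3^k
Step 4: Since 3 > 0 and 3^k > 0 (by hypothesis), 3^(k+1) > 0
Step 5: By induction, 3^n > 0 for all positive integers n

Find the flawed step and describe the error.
Step 5: By induction, 3^n > 0 for all positive integers n

Step 5 concludes the proof by induction, but no base case was ever established. A valid induction proof requires: (1) a base case proving 3^1 > 0, and (2) an inductive step showing IF 3^k > 0 THEN 3^(k+1) > 0. Steps 2-4 correctly establish the inductive step, but without the base case the conclusion in step 5 does not follow.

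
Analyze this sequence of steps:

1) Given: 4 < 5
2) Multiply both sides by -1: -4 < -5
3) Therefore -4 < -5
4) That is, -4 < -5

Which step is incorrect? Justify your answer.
Step 2: Multiply both sides by -1: -4 < -5

Step 2 multiplies both sides by -1 but fails to reverse the inequality sign. When multiplying (or dividing) an inequality by a negative number, the direction must be reversed. Since 4 < 5, we should get -4 > -5, i.e., -4 > -5.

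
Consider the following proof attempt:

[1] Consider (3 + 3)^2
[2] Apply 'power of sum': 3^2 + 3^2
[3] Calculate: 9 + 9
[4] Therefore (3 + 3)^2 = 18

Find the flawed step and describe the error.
Step 2: Apply 'power of sum': 3^2 + 3^2

Step 2 incorrectly applies a non-existent rule '(a+b)^n = a^n + b^n'. This is false in general. The correct expansion uses the binomial theorem. The actual value is (3 + 3)^2 = 6^2 = 36, not 18.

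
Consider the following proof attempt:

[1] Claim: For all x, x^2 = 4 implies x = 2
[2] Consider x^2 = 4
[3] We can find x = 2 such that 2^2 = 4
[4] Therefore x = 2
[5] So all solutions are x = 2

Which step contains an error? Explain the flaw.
Step 4: Therefore x = 2

Step 4 incorrectly concludes that x = 2 is the only solution. The proof shows that x = 2 is A solution (existence), but does not show it is the ONLY solution (uniqueness). In fact, x = -2 is also a solution since (-2)^2 = 4. Finding one solution doesn't prove there are no others.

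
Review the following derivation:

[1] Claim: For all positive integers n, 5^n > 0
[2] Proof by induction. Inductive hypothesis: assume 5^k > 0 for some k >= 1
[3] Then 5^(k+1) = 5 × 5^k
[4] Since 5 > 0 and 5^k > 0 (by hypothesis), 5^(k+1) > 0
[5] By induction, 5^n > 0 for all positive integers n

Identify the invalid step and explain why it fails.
Step 5: By induction, 5^n > 0 for all positive integers n

Step 5 concludes the proof by induction, but no base case was ever established. A valid induction proof requires: (1) a base case proving 5^1 > 0, and (2) an inductive step showing IF 5^k > 0 THEN 5^(k+1) > 0. Steps 2-4 correctly establish the inductive step, but without the base case the conclusion in step 5 does not follow.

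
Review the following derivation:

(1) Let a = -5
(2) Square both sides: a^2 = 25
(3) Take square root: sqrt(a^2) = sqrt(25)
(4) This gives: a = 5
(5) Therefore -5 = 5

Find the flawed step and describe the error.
Step 4: This gives: a = 5

Step 4 incorrectly states that sqrt(a^2) = a. The correct identity is sqrt(a^2) = |a|. Since a = -5 < 0, we have sqrt(a^2) = |-5| = 5, not a = -5.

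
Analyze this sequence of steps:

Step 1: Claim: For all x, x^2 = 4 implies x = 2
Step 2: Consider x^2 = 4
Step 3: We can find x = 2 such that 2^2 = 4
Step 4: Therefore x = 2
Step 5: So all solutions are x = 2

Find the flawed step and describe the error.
Step 4: Therefore x = 2

Step 4 incorrectly concludes that x = 2 is the only solution. The proof shows that x = 2 is A solution (existence), but does not show it is the ONLY solution (uniqueness). In fact, x = -2 is also a solution since (-2)^2 = 4. Finding one solution doesn't prove there are no others.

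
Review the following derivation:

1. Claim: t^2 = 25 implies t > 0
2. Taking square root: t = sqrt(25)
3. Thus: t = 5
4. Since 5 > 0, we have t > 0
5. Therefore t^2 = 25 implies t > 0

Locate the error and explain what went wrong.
Step 2: Taking square root: t = sqrt(25)

Step 2 takes the square root and assumes the positive root only. The equation t^2 = 25 actually has two solutions: t = 5 and t = -5. The proof silently assumes t > 0 without justification, then uses this assumption to conclude t > 0, which is circular. The counterexample t = -5 shows the claim is false.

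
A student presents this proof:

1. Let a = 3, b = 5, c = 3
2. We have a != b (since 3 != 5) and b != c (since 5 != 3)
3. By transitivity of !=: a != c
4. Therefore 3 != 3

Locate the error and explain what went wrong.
Step 3: By transitivity of !=: a != c

Step 3 incorrectly applies transitivity to the '!=' relation. Transitivity states: if a R b and b R c, then a R c. However, '!=' is not transitive. Counterexample: 3 != 5 and 5 != 3, but 3 = 3 (both equal 3). Transitivity holds for relations like <, <=, =, but not for !=.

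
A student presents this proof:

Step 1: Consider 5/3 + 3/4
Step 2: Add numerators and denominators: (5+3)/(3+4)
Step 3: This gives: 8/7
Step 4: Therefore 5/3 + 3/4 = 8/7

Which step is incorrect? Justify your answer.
Step 2: Add numerators and denominators: (5+3)/(3+4)

Step 2 incorrectly adds fractions by separately adding numerators and denominators. This is wrong. The correct method requires a common denominator: 5/3 + 3/4 = (5×4 + 3×3)/(3×4) = 29/12 = 29/12. The method used gives 8/7, which is different.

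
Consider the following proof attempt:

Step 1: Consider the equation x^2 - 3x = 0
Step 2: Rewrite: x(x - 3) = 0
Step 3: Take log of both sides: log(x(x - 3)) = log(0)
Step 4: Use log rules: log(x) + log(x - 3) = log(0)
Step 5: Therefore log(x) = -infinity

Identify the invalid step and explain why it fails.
Step 3: Take log of both sides: log(x(x - 3)) = log(0)

Step 3 takes the logarithm of both sides, resulting in log(0) on the right side. The logarithm is only defined for positive numbers; log(0) is undefined (approaches negative infinity). This operation is invalid.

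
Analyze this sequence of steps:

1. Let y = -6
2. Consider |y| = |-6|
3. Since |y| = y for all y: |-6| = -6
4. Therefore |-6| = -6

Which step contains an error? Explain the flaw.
Step 3: Since |y| = y for all y: |-6| = -6

Step 3 incorrectly states that |y| = y for all y. The correct definition is |y| = y when y >= 0, and |y| = -y when y < 0. Since -6 < 0, we have |-6| = -(-6) = 6, not -6.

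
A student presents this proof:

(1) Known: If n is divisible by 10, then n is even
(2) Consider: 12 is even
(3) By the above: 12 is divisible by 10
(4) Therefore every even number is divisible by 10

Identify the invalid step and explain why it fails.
Step 3: By the above: 12 is divisible by 10

Step 3 commits the fallacy of affirming the consequent. The known fact 'divisible by 10 → even' does NOT imply 'even → divisible by 10'. That would be the converse, which is false. For example, 12 is even but 12 ÷ 10 = 1.20, which is not an integer.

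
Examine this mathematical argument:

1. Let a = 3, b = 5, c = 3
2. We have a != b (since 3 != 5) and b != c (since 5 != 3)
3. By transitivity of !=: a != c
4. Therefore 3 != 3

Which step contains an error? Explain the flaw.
Step 3: By transitivity of !=: a != c

Step 3 incorrectly applies transitivity to the '!=' relation. Transitivity states: if a R b and b R c, then a R c. However, '!=' is not transitive. Counterexample: 3 != 5 and 5 != 3, but 3 = 3 (both equal 3). Transitivity holds for relations like <, <=, =, but not for !=.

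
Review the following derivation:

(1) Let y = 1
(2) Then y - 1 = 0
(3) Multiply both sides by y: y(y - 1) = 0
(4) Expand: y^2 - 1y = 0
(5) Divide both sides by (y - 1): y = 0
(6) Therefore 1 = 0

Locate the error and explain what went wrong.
Step 5: Divide both sides by (y - 1): y = 0

Step 5 divides both sides by (y - 1). However, since y = 1, we have (y - 1) = 0. Division by zero is undefined, making this step invalid.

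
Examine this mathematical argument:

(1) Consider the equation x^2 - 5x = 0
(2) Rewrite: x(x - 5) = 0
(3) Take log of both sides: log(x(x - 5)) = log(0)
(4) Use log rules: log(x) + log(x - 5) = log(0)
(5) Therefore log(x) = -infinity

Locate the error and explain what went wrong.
Step 3: Take log of both sides: log(x(x - 5)) = log(0)

Step 3 takes the logarithm of both sides, resulting in log(0) on the right side. The logarithm is only defined for positive numbers; log(0) is undefined (approaches negative infinity). This operation is invalid.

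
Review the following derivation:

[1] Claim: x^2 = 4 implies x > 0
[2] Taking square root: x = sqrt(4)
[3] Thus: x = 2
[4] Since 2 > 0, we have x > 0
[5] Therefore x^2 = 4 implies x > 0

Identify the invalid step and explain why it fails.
Step 2: Taking square root: x = sqrt(4)

Step 2 takes the square root and assumes the positive root only. The equation x^2 = 4 actually has two solutions: x = 2 and x = -2. The proof silently assumes x > 0 without justification, then uses this assumption to conclude x > 0, which is circular. The counterexample x = -2 shows the claim is false.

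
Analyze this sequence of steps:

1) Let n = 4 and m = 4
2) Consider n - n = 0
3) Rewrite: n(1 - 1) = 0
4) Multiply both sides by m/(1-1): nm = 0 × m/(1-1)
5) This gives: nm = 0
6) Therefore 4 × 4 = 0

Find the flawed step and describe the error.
Step 4: Multiply both sides by m/(1-1): nm = 0 × m/(1-1)

Step 4 multiplies both sides by m/(1-1). However, 1-1 = 0, so this is multiplication by m/0, which is undefined. We cannot multiply by an undefined expression.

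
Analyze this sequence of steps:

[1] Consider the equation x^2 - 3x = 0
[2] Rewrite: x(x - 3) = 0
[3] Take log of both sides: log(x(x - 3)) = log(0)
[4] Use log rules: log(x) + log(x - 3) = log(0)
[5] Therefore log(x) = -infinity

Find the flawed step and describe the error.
Step 3: Take log of both sides: log(x(x - 3)) = log(0)

Step 3 takes the logarithm of both sides, resulting in log(0) on the right side. The logarithm is only defined for positive numbers; log(0) is undefined (approaches negative infinity). This operation is invalid.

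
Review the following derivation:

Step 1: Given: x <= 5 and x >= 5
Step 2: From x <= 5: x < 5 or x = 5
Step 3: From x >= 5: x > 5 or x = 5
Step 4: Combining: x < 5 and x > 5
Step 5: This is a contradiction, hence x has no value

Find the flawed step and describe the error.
Step 4: Combining: x < 5 and x > 5

Step 4 incorrectly combines the conditions. From x <= 5 and x >= 5, the intersection is x = 5. The error treats the 'or' cases as 'and' requirements. The correct conclusion is that x = 5 is the unique solution, not that no solution exists.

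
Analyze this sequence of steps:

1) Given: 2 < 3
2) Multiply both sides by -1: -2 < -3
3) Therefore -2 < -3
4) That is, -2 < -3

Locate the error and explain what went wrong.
Step 2: Multiply both sides by -1: -2 < -3

Step 2 multiplies both sides by -1 but fails to reverse the inequality sign. When multiplying (or dividing) an inequality by a negative number, the direction must be reversed. Since 2 < 3, we should get -2 > -3, i.e., -2 > -3.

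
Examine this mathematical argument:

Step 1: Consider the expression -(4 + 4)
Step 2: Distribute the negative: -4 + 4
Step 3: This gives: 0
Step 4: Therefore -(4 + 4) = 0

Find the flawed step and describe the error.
Step 2: Distribute the negative: -4 + 4

Step 2 incorrectly distributes the negative sign. The correct distribution is -(4 + 4) = -4 - 4 = -8. The negative must be applied to both terms, not just the first. The error treats -(4 + 4) as -4 + 4, which equals 0 instead of -8.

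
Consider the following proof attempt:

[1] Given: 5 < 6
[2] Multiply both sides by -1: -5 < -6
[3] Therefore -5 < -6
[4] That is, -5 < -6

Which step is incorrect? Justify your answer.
Step 2: Multiply both sides by -1: -5 < -6

Step 2 multiplies both sides by -1 but fails to reverse the inequality sign. When multiplying (or dividing) an inequality by a negative number, the direction must be reversed. Since 5 < 6, we should get -5 > -6, i.e., -5 > -6.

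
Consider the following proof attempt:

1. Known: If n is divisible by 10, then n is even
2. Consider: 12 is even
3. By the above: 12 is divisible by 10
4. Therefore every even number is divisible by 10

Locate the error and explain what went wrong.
Step 3: By the above: 12 is divisible by 10

Step 3 commits the fallacy of affirming the consequent. The known fact 'divisible by 10 → even' does NOT imply 'even → divisible by 10'. That would be the converse, which is false. For example, 12 is even but 12 ÷ 10 = 1.20, which is not an integer.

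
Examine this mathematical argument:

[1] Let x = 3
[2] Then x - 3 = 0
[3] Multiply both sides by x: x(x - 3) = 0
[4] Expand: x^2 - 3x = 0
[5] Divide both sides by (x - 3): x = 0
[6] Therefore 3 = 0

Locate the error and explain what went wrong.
Step 5: Divide both sides by (x - 3): x = 0

Step 5 divides both sides by (x - 3). However, since x = 3, we have (x - 3) = 0. Division by zero is undefined, making this step invalid.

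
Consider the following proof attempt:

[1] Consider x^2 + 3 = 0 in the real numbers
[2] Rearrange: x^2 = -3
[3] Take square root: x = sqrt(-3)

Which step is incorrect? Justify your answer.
Step 3: Take square root: x = sqrt(-3)

Step 3 takes the square root of -3, which is negative. In the real number system, the square root of a negative number is undefined. The equation x^2 + 3 = 0 has no real solutions. Square roots of negative numbers only exist in the complex numbers.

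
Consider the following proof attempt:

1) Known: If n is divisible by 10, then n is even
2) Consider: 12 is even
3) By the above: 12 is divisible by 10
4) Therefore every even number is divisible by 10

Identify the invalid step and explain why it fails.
Step 3: By the above: 12 is divisible by 10

Step 3 commits the fallacy of affirming the consequent. The known fact 'divisible by 10 → even' does NOT imply 'even → divisible by 10'. That would be the converse, which is false. For example, 12 is even but 12 ÷ 10 = 1.20, which is not an integer.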